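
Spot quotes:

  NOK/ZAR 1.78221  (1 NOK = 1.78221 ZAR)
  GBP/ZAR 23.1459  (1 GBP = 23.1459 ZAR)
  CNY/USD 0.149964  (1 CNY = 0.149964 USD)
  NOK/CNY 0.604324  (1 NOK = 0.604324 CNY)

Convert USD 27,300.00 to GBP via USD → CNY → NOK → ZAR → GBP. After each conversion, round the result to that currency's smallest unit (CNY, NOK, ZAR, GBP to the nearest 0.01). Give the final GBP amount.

GBP 23,194.80

USD 27,300.00 ÷ 0.149964 = CNY 182,043.69
CNY 182,043.69 ÷ 0.604324 = NOK 301,235.25
NOK 301,235.25 × 1.78221 = ZAR 536,864.47
ZAR 536,864.47 ÷ 23.1459 = GBP 23,194.80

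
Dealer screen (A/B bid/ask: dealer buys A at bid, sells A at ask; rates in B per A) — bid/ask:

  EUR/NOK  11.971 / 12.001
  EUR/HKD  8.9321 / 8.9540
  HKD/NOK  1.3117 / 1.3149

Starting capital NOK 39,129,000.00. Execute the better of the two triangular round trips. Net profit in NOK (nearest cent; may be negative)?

Net profit: NOK 656,000.18

Best loop NOK → HKD → EUR → NOK:
NOK 39,129,000.00 ÷ 1.3149 (buy HKD at ask) = HKD 29,758,156.51
HKD 29,758,156.51 ÷ 8.9540 (buy EUR at ask) = EUR 3,323,448.35
EUR 3,323,448.35 × 11.971 (sell EUR at bid) = NOK 39,785,000.18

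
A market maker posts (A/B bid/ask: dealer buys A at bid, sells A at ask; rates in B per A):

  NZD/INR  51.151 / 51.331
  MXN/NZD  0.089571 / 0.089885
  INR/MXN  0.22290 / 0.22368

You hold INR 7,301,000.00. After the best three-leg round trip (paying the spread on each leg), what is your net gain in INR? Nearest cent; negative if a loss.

Best loop INR → MXN → NZD → INR:
INR 7,301,000.00 × 0.22290 (sell INR at bid) = MXN 1,627,392.90
MXN 1,627,392.90 × 0.089571 (sell MXN at bid) = NZD 145,767.21
NZD 145,767.21 × 51.151 (sell NZD at bid) = INR 7,456,138.53

Net profit: INR 155,138.53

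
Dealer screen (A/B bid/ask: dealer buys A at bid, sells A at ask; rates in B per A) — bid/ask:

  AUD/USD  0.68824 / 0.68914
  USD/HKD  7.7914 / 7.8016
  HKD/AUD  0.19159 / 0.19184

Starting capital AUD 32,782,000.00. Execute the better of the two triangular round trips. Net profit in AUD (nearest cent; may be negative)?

Best loop AUD → USD → HKD → AUD:
AUD 32,782,000.00 × 0.68824 (sell AUD at bid) = USD 22,561,883.68
USD 22,561,883.68 × 7.7914 (sell USD at bid) = HKD 175,788,660.50
HKD 175,788,660.50 × 0.19159 (sell HKD at bid) = AUD 33,679,349.47

Net profit: AUD 897,349.47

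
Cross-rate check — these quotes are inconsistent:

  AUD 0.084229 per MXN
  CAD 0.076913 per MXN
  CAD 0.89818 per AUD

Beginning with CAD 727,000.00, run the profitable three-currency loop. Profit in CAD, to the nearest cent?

Profit: CAD 12,110.10

Profitable loop is CAD → AUD → MXN → CAD:
CAD 727,000.00 ÷ 0.89818 = AUD 809,414.59
AUD 809,414.59 ÷ 0.084229 = MXN 9,609,690.18
MXN 9,609,690.18 × 0.076913 = CAD 739,110.10
Profit = CAD 739,110.10 − CAD 727,000.00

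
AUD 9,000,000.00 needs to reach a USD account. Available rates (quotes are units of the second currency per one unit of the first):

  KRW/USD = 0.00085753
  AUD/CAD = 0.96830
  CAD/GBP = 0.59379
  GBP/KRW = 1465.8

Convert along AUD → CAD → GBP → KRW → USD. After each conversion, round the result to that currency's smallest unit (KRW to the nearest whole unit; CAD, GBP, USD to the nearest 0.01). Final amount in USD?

AUD 9,000,000.00 × 0.96830 = CAD 8,714,700.00
CAD 8,714,700.00 × 0.59379 = GBP 5,174,701.71
GBP 5,174,701.71 × 1465.8 = KRW 7,585,077,767
KRW 7,585,077,767 × 0.00085753 = USD 6,504,431.74

USD 6,504,431.74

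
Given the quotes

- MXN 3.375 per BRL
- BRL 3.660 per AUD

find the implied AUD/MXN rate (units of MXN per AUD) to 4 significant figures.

1 AUD × 3.660 = 3.66 BRL
3.66 BRL × 3.375 = 12.3525 MXN

AUD/MXN = 12.35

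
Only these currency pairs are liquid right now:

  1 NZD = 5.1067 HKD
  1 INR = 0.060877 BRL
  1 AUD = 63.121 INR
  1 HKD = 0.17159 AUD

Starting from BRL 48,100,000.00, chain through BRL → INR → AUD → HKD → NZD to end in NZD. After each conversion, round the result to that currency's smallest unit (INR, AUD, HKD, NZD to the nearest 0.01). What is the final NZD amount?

BRL 48,100,000.00 ÷ 0.060877 = INR 790,117,778.47
INR 790,117,778.47 ÷ 63.121 = AUD 12,517,510.47
AUD 12,517,510.47 ÷ 0.17159 = HKD 72,950,116.38
HKD 72,950,116.38 ÷ 5.1067 = NZD 14,285,177.59

NZD 14,285,177.59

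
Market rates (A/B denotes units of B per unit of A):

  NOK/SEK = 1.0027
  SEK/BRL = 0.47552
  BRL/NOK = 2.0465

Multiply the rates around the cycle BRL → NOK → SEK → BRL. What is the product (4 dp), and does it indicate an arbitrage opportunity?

Around BRL → NOK → SEK → BRL: 1 × 2.0465 × 1.0027 × 0.47552 = 0.975779
Product < 1; profitable direction is BRL → SEK → NOK → BRL.

0.9758 (arbitrage exists)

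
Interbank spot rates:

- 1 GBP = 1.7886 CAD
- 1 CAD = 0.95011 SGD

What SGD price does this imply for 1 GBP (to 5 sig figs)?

GBP/SGD = 1.6994

1 GBP × 1.7886 = 1.7886 CAD
1.7886 CAD × 0.95011 = 1.69937 SGD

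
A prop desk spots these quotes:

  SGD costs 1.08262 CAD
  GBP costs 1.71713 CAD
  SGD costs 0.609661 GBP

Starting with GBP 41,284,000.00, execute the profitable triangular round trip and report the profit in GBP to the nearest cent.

Profit: GBP 1,409,939.00

Profitable loop is GBP → SGD → CAD → GBP:
GBP 41,284,000.00 ÷ 0.609661 = SGD 67,716,321.04
SGD 67,716,321.04 × 1.08262 = CAD 73,311,043.48
CAD 73,311,043.48 ÷ 1.71713 = GBP 42,693,939.00
Profit = GBP 42,693,939.00 − GBP 41,284,000.00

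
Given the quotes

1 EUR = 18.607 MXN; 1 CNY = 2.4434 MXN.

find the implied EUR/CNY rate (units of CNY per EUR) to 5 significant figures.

1 EUR × 18.607 = 18.607 MXN
18.607 MXN ÷ 2.4434 = 7.61521 CNY

EUR/CNY = 7.6152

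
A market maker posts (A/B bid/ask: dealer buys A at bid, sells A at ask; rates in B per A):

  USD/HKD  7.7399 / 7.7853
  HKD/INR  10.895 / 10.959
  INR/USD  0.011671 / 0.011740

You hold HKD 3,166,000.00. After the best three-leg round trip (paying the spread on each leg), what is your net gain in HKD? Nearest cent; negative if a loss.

Best loop HKD → USD → INR → HKD:
HKD 3,166,000.00 ÷ 7.7853 (buy USD at ask) = USD 406,663.84
USD 406,663.84 ÷ 0.011740 (buy INR at ask) = INR 34,639,168.72
INR 34,639,168.72 ÷ 10.959 (buy HKD at ask) = HKD 3,160,796.49

Net result: HKD -5,203.51 (no profitable arbitrage after spreads)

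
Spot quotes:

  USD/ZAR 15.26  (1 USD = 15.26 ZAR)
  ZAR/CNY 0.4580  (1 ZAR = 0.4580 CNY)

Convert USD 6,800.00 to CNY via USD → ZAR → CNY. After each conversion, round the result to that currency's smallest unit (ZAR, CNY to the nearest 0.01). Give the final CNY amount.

USD 6,800.00 × 15.26 = ZAR 103,768.00
ZAR 103,768.00 × 0.4580 = CNY 47,525.74

CNY 47,525.74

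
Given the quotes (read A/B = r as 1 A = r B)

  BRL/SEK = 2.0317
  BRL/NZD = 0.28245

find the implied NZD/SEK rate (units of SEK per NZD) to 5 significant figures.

1 NZD ÷ 0.28245 = 3.54045 BRL
3.54045 BRL × 2.0317 = 7.19313 SEK

NZD/SEK = 7.1931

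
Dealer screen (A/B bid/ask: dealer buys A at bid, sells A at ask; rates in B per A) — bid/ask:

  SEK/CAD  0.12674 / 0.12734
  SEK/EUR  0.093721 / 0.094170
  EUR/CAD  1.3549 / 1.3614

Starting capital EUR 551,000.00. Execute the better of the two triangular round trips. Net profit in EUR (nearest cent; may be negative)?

Net result: EUR -1,546.54 (no profitable arbitrage after spreads)

Best loop EUR → CAD → SEK → EUR:
EUR 551,000.00 × 1.3549 (sell EUR at bid) = CAD 746,549.90
CAD 746,549.90 ÷ 0.12734 (buy SEK at ask) = SEK 5,862,650.38
SEK 5,862,650.38 × 0.093721 (sell SEK at bid) = EUR 549,453.46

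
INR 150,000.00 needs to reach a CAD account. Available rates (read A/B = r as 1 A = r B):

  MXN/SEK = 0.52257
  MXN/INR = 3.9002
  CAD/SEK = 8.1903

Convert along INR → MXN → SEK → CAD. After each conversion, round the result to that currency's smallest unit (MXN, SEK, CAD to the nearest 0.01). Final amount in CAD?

INR 150,000.00 ÷ 3.9002 = MXN 38,459.57
MXN 38,459.57 × 0.52257 = SEK 20,097.82
SEK 20,097.82 ÷ 8.1903 = CAD 2,453.86

CAD 2,453.86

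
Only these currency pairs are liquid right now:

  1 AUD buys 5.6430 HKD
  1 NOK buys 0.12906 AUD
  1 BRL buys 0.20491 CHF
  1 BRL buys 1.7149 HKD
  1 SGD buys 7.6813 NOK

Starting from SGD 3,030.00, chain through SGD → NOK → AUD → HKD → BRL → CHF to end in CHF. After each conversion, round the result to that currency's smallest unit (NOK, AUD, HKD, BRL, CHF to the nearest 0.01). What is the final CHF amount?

SGD 3,030.00 × 7.6813 = NOK 23,274.34
NOK 23,274.34 × 0.12906 = AUD 3,003.79
AUD 3,003.79 × 5.6430 = HKD 16,950.39
HKD 16,950.39 ÷ 1.7149 = BRL 9,884.19
BRL 9,884.19 × 0.20491 = CHF 2,025.37

CHF 2,025.37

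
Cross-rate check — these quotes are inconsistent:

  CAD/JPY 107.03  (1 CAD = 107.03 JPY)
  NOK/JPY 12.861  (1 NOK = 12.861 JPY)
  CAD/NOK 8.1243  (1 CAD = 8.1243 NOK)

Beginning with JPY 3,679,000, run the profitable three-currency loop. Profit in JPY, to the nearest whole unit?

Profit: JPY 89,553

Profitable loop is JPY → NOK → CAD → JPY:
JPY 3,679,000 ÷ 12.861 = NOK 286,058.63
NOK 286,058.63 ÷ 8.1243 = CAD 35,210.25
CAD 35,210.25 × 107.03 = JPY 3,768,553
Profit = JPY 3,768,553 − JPY 3,679,000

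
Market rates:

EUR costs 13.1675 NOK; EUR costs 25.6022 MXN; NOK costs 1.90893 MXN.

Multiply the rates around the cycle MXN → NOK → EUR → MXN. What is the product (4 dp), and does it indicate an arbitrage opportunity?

1.0186 (arbitrage exists)

Around MXN → NOK → EUR → MXN: 1 ÷ 1.90893 ÷ 13.1675 × 25.6022 = 1.018554
Product > 1; profitable direction is MXN → NOK → EUR → MXN.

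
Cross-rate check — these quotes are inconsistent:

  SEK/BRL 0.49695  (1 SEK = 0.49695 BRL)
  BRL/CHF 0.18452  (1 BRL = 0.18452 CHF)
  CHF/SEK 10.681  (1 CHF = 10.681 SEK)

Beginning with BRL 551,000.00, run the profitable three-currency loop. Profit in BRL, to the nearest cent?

Profit: BRL 11,579.03

Profitable loop is BRL → SEK → CHF → BRL:
BRL 551,000.00 ÷ 0.49695 = SEK 1,108,763.46
SEK 1,108,763.46 ÷ 10.681 = CHF 103,807.08
CHF 103,807.08 ÷ 0.18452 = BRL 562,579.03
Profit = BRL 562,579.03 − BRL 551,000.00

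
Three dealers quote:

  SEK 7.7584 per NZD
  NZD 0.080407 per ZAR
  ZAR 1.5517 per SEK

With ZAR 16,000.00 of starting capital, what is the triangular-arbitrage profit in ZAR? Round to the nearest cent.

Profit: ZAR 528.99

Profitable loop is ZAR → SEK → NZD → ZAR:
ZAR 16,000.00 ÷ 1.5517 = SEK 10,311.27
SEK 10,311.27 ÷ 7.7584 = NZD 1,329.05
NZD 1,329.05 ÷ 0.080407 = ZAR 16,528.99
Profit = ZAR 16,528.99 − ZAR 16,000.00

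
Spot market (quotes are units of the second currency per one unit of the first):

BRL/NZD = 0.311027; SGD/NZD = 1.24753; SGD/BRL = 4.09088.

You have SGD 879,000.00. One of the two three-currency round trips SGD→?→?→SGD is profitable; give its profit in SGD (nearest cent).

Profit: SGD 17,504.98

Profitable loop is SGD → BRL → NZD → SGD:
SGD 879,000.00 × 4.09088 = BRL 3,595,883.52
BRL 3,595,883.52 × 0.311027 = NZD 1,118,416.86
NZD 1,118,416.86 ÷ 1.24753 = SGD 896,504.98
Profit = SGD 896,504.98 − SGD 879,000.00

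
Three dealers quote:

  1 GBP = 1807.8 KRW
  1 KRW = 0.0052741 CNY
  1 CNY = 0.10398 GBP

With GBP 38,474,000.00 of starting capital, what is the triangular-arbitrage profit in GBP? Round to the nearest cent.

Profit: GBP 333,778.74

Profitable loop is GBP → CNY → KRW → GBP:
GBP 38,474,000.00 ÷ 0.10398 = CNY 370,013,464.13
CNY 370,013,464.13 ÷ 0.0052741 = KRW 70,156,702,400
KRW 70,156,702,400 ÷ 1807.8 = GBP 38,807,778.74
Profit = GBP 38,807,778.74 − GBP 38,474,000.00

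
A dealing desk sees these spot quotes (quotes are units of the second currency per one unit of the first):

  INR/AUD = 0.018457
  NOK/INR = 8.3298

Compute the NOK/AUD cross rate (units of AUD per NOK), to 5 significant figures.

NOK/AUD = 0.15374

1 NOK × 8.3298 = 8.3298 INR
8.3298 INR × 0.018457 = 0.153743 AUD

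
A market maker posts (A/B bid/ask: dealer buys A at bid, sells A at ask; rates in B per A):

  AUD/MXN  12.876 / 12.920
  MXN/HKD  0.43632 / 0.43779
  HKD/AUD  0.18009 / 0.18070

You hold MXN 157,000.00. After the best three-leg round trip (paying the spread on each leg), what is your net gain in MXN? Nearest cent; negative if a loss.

Net profit: MXN 1,845.65

Best loop MXN → HKD → AUD → MXN:
MXN 157,000.00 × 0.43632 (sell MXN at bid) = HKD 68,502.24
HKD 68,502.24 × 0.18009 (sell HKD at bid) = AUD 12,336.57
AUD 12,336.57 × 12.876 (sell AUD at bid) = MXN 158,845.65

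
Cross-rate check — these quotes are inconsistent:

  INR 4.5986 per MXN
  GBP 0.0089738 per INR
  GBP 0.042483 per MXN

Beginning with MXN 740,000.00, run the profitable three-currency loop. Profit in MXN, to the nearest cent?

Profit: MXN 21,806.85

Profitable loop is MXN → GBP → INR → MXN:
MXN 740,000.00 × 0.042483 = GBP 31,437.42
GBP 31,437.42 ÷ 0.0089738 = INR 3,503,245.00
INR 3,503,245.00 ÷ 4.5986 = MXN 761,806.85
Profit = MXN 761,806.85 − MXN 740,000.00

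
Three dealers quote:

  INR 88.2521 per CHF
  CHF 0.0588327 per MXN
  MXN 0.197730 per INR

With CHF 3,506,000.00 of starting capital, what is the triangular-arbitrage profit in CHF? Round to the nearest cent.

Profitable loop is CHF → INR → MXN → CHF:
CHF 3,506,000.00 × 88.2521 = INR 309,411,862.60
INR 309,411,862.60 × 0.197730 = MXN 61,180,007.59
MXN 61,180,007.59 × 0.0588327 = CHF 3,599,385.03
Profit = CHF 3,599,385.03 − CHF 3,506,000.00

Profit: CHF 93,385.03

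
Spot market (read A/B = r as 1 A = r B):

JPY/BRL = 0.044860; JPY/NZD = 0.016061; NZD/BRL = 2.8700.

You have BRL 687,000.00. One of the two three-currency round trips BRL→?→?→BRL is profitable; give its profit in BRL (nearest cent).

Profitable loop is BRL → JPY → NZD → BRL:
BRL 687,000.00 ÷ 0.044860 = JPY 15,314,311
JPY 15,314,311 × 0.016061 = NZD 245,963.15
NZD 245,963.15 × 2.8700 = BRL 705,914.25
Profit = BRL 705,914.25 − BRL 687,000.00

Profit: BRL 18,914.25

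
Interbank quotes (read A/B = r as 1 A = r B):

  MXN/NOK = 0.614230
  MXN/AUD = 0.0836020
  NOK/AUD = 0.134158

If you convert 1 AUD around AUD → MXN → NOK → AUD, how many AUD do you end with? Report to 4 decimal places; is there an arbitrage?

0.9857 (arbitrage exists)

Around AUD → MXN → NOK → AUD: 1 ÷ 0.0836020 × 0.614230 × 0.134158 = 0.985669
Product < 1; profitable direction is AUD → NOK → MXN → AUD.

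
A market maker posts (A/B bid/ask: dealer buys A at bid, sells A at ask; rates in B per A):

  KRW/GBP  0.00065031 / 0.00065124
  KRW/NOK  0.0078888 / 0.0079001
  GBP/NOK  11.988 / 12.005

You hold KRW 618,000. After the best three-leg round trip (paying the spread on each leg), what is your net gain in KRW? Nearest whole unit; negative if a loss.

Best loop KRW → NOK → GBP → KRW:
KRW 618,000 × 0.0078888 (sell KRW at bid) = NOK 4,875.28
NOK 4,875.28 ÷ 12.005 (buy GBP at ask) = GBP 406.10
GBP 406.10 ÷ 0.00065124 (buy KRW at ask) = KRW 623,586

Net profit: KRW 5,586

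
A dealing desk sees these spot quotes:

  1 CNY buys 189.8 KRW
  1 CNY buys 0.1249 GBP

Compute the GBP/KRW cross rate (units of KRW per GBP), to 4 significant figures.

1 GBP ÷ 0.1249 = 8.00641 CNY
8.00641 CNY × 189.8 = 1519.62 KRW

GBP/KRW = 1520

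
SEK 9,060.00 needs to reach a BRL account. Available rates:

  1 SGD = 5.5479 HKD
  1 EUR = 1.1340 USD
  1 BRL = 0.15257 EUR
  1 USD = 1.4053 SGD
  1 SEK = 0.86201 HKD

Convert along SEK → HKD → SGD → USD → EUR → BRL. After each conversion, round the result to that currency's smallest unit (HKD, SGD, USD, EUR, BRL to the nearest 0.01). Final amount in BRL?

BRL 5,789.74

SEK 9,060.00 × 0.86201 = HKD 7,809.81
HKD 7,809.81 ÷ 5.5479 = SGD 1,407.71
SGD 1,407.71 ÷ 1.4053 = USD 1,001.71
USD 1,001.71 ÷ 1.1340 = EUR 883.34
EUR 883.34 ÷ 0.15257 = BRL 5,789.74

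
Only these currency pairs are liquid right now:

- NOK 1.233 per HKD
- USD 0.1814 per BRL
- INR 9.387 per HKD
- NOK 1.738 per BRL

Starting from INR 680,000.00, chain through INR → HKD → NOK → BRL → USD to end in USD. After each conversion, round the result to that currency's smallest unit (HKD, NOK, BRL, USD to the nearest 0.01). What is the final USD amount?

USD 9,322.51

INR 680,000.00 ÷ 9.387 = HKD 72,440.61
HKD 72,440.61 × 1.233 = NOK 89,319.27
NOK 89,319.27 ÷ 1.738 = BRL 51,391.99
BRL 51,391.99 × 0.1814 = USD 9,322.51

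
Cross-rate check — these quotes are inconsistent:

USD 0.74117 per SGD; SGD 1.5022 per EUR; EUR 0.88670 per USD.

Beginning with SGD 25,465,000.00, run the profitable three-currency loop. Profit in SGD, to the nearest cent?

Profit: SGD 329,159.57

Profitable loop is SGD → EUR → USD → SGD:
SGD 25,465,000.00 ÷ 1.5022 = EUR 16,951,804.02
EUR 16,951,804.02 ÷ 0.88670 = USD 19,117,857.25
USD 19,117,857.25 ÷ 0.74117 = SGD 25,794,159.57
Profit = SGD 25,794,159.57 − SGD 25,465,000.00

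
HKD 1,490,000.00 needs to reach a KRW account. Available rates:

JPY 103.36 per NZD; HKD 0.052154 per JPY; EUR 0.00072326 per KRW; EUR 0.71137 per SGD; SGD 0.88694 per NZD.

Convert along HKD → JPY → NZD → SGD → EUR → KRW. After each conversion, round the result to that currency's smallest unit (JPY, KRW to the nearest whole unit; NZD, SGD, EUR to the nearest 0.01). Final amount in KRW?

HKD 1,490,000.00 ÷ 0.052154 = JPY 28,569,237
JPY 28,569,237 ÷ 103.36 = NZD 276,405.16
NZD 276,405.16 × 0.88694 = SGD 245,154.79
SGD 245,154.79 × 0.71137 = EUR 174,395.76
EUR 174,395.76 ÷ 0.00072326 = KRW 241,124,575

KRW 241,124,575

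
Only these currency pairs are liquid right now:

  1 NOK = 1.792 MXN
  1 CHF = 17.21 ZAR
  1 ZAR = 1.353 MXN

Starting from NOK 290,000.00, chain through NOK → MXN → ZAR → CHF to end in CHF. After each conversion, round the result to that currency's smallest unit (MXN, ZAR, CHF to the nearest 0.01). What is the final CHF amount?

NOK 290,000.00 × 1.792 = MXN 519,680.00
MXN 519,680.00 ÷ 1.353 = ZAR 384,094.60
ZAR 384,094.60 ÷ 17.21 = CHF 22,318.11

CHF 22,318.11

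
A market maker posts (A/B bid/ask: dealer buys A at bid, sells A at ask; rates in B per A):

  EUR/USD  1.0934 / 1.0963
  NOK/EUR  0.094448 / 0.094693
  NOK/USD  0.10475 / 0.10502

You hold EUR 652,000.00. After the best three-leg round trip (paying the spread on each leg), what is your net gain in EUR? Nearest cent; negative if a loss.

Best loop EUR → NOK → USD → EUR:
EUR 652,000.00 ÷ 0.094693 (buy NOK at ask) = NOK 6,885,408.64
NOK 6,885,408.64 × 0.10475 (sell NOK at bid) = USD 721,246.55
USD 721,246.55 ÷ 1.0963 (buy EUR at ask) = EUR 657,891.59

Net profit: EUR 5,891.59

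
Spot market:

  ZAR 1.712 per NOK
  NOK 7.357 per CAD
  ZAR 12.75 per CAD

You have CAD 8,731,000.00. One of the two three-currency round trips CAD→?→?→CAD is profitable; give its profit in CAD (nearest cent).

Profitable loop is CAD → ZAR → NOK → CAD:
CAD 8,731,000.00 × 12.75 = ZAR 111,320,250.00
ZAR 111,320,250.00 ÷ 1.712 = NOK 65,023,510.51
NOK 65,023,510.51 ÷ 7.357 = CAD 8,838,318.68
Profit = CAD 8,838,318.68 − CAD 8,731,000.00

Profit: CAD 107,318.68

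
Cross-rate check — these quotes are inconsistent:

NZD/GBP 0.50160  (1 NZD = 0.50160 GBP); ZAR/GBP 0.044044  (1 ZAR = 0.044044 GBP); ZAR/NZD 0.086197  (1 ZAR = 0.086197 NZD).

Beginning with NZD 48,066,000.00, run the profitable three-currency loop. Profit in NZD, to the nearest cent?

Profit: NZD 897,793.46

Profitable loop is NZD → ZAR → GBP → NZD:
NZD 48,066,000.00 ÷ 0.086197 = ZAR 557,629,615.88
ZAR 557,629,615.88 × 0.044044 = GBP 24,560,238.80
GBP 24,560,238.80 ÷ 0.50160 = NZD 48,963,793.46
Profit = NZD 48,963,793.46 − NZD 48,066,000.00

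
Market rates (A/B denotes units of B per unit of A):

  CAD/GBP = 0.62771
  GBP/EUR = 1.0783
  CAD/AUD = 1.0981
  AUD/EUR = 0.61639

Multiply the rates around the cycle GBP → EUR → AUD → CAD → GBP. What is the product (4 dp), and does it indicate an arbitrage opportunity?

Around GBP → EUR → AUD → CAD → GBP: 1 × 1.0783 ÷ 0.61639 ÷ 1.0981 × 0.62771 = 1.000003
Product ≈ 1 (deviation 0.000%, within rounding noise).

1.0000 (no arbitrage)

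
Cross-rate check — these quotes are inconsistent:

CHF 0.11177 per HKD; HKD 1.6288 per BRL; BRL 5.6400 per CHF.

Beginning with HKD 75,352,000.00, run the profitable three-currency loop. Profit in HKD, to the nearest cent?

Profitable loop is HKD → CHF → BRL → HKD:
HKD 75,352,000.00 × 0.11177 = CHF 8,422,093.04
CHF 8,422,093.04 × 5.6400 = BRL 47,500,604.75
BRL 47,500,604.75 × 1.6288 = HKD 77,368,985.01
Profit = HKD 77,368,985.01 − HKD 75,352,000.00

Profit: HKD 2,016,985.01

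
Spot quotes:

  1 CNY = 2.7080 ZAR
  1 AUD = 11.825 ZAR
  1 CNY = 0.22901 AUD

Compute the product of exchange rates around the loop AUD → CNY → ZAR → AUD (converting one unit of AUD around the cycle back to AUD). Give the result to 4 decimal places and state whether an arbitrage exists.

1.0000 (no arbitrage)

Around AUD → CNY → ZAR → AUD: 1 ÷ 0.22901 × 2.7080 ÷ 11.825 = 0.999984
Product ≈ 1 (deviation 0.002%, within rounding noise).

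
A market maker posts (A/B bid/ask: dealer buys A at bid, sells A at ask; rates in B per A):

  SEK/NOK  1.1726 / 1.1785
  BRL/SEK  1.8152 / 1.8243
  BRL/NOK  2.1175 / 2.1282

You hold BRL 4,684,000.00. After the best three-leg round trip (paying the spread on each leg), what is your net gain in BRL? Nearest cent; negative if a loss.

Net profit: BRL 668.02

Best loop BRL → SEK → NOK → BRL:
BRL 4,684,000.00 × 1.8152 (sell BRL at bid) = SEK 8,502,396.80
SEK 8,502,396.80 × 1.1726 (sell SEK at bid) = NOK 9,969,910.49
NOK 9,969,910.49 ÷ 2.1282 (buy BRL at ask) = BRL 4,684,668.02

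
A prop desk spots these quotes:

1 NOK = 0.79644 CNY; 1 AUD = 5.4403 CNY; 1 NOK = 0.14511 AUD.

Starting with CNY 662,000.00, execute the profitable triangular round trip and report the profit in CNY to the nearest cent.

Profit: CNY 5,868.35

Profitable loop is CNY → AUD → NOK → CNY:
CNY 662,000.00 ÷ 5.4403 = AUD 121,684.47
AUD 121,684.47 ÷ 0.14511 = NOK 838,567.06
NOK 838,567.06 × 0.79644 = CNY 667,868.35
Profit = CNY 667,868.35 − CNY 662,000.00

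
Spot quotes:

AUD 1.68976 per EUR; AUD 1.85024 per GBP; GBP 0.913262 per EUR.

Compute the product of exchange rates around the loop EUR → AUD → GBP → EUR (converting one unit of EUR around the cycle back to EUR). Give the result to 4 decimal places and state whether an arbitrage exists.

1.0000 (no arbitrage)

Around EUR → AUD → GBP → EUR: 1 × 1.68976 ÷ 1.85024 ÷ 0.913262 = 1.000004
Product ≈ 1 (deviation 0.000%, within rounding noise).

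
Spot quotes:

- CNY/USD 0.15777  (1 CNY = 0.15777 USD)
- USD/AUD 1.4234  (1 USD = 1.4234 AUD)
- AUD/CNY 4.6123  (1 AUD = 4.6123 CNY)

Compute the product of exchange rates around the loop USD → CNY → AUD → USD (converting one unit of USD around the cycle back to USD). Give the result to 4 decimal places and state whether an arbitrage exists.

Around USD → CNY → AUD → USD: 1 ÷ 0.15777 ÷ 4.6123 ÷ 1.4234 = 0.965453
Product < 1; profitable direction is USD → AUD → CNY → USD.

0.9655 (arbitrage exists)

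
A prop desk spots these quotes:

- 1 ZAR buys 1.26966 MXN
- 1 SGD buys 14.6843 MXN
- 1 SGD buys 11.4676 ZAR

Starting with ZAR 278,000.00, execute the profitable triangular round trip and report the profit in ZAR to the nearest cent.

Profit: ZAR 2,374.22

Profitable loop is ZAR → SGD → MXN → ZAR:
ZAR 278,000.00 ÷ 11.4676 = SGD 24,242.21
SGD 24,242.21 × 14.6843 = MXN 355,979.93
MXN 355,979.93 ÷ 1.26966 = ZAR 280,374.22
Profit = ZAR 280,374.22 − ZAR 278,000.00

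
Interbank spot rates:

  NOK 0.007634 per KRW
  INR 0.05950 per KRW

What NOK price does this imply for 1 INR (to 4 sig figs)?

INR/NOK = 0.1283

1 INR ÷ 0.05950 = 16.8067 KRW
16.8067 KRW × 0.007634 = 0.128303 NOK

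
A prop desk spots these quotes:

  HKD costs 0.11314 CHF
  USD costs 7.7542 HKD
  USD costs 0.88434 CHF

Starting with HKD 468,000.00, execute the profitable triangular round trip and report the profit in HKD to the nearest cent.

Profit: HKD 3,750.04

Profitable loop is HKD → USD → CHF → HKD:
HKD 468,000.00 ÷ 7.7542 = USD 60,354.39
USD 60,354.39 × 0.88434 = CHF 53,373.80
CHF 53,373.80 ÷ 0.11314 = HKD 471,750.04
Profit = HKD 471,750.04 − HKD 468,000.00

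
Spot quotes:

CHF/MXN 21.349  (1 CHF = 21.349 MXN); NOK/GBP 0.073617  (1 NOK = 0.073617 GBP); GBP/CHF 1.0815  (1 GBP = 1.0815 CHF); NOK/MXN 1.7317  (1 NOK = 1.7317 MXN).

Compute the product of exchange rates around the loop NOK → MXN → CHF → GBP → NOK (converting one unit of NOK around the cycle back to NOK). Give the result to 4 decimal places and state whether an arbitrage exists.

Around NOK → MXN → CHF → GBP → NOK: 1 × 1.7317 ÷ 21.349 ÷ 1.0815 ÷ 0.073617 = 1.018804
Product > 1; profitable direction is NOK → MXN → CHF → GBP → NOK.

1.0188 (arbitrage exists)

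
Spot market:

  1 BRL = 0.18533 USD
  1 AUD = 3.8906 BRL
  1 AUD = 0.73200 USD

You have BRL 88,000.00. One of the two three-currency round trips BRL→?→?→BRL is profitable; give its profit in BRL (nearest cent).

Profit: BRL 1,337.02

Profitable loop is BRL → AUD → USD → BRL:
BRL 88,000.00 ÷ 3.8906 = AUD 22,618.62
AUD 22,618.62 × 0.73200 = USD 16,556.83
USD 16,556.83 ÷ 0.18533 = BRL 89,337.02
Profit = BRL 89,337.02 − BRL 88,000.00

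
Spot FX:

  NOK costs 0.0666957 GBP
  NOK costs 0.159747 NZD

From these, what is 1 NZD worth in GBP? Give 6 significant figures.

1 NZD ÷ 0.159747 = 6.2599 NOK
6.2599 NOK × 0.0666957 = 0.417508 GBP

NZD/GBP = 0.417508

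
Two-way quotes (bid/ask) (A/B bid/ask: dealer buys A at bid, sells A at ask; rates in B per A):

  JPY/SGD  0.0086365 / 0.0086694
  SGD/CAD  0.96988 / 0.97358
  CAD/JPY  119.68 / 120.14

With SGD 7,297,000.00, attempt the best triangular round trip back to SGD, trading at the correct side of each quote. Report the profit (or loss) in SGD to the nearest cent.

Net profit: SGD 18,124.26

Best loop SGD → CAD → JPY → SGD:
SGD 7,297,000.00 × 0.96988 (sell SGD at bid) = CAD 7,077,214.36
CAD 7,077,214.36 × 119.68 (sell CAD at bid) = JPY 847,001,015
JPY 847,001,015 × 0.0086365 (sell JPY at bid) = SGD 7,315,124.26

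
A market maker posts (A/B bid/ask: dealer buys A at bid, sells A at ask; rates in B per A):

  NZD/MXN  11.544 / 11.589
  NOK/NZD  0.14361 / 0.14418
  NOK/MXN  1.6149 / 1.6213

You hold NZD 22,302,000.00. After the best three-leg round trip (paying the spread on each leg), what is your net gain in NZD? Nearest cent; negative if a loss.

Best loop NZD → MXN → NOK → NZD:
NZD 22,302,000.00 × 11.544 (sell NZD at bid) = MXN 257,454,288.00
MXN 257,454,288.00 ÷ 1.6213 (buy NOK at ask) = NOK 158,794,971.94
NOK 158,794,971.94 × 0.14361 (sell NOK at bid) = NZD 22,804,545.92

Net profit: NZD 502,545.92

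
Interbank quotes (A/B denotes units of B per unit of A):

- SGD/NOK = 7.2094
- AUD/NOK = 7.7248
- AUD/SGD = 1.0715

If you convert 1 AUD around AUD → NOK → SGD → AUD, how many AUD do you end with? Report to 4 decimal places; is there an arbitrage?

1.0000 (no arbitrage)

Around AUD → NOK → SGD → AUD: 1 × 7.7248 ÷ 7.2094 ÷ 1.0715 = 0.999991
Product ≈ 1 (deviation 0.001%, within rounding noise).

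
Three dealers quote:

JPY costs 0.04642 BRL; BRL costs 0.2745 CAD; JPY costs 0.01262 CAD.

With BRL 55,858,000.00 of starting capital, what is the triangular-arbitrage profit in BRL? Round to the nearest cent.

Profitable loop is BRL → CAD → JPY → BRL:
BRL 55,858,000.00 × 0.2745 = CAD 15,333,021.00
CAD 15,333,021.00 ÷ 0.01262 = JPY 1,214,977,892
JPY 1,214,977,892 × 0.04642 = BRL 56,399,273.76
Profit = BRL 56,399,273.76 − BRL 55,858,000.00

Profit: BRL 541,273.76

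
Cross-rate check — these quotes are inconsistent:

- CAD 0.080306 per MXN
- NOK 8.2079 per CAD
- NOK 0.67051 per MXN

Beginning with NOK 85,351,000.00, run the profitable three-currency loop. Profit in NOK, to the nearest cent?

Profitable loop is NOK → CAD → MXN → NOK:
NOK 85,351,000.00 ÷ 8.2079 = CAD 10,398,640.33
CAD 10,398,640.33 ÷ 0.080306 = MXN 129,487,713.67
MXN 129,487,713.67 × 0.67051 = NOK 86,822,806.90
Profit = NOK 86,822,806.90 − NOK 85,351,000.00

Profit: NOK 1,471,806.90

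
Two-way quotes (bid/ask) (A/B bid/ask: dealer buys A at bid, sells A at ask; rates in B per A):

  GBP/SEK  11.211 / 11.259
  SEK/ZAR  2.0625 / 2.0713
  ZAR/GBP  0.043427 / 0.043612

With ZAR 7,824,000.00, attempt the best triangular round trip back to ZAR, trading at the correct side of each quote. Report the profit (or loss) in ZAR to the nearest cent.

Net profit: ZAR 32,461.39

Best loop ZAR → GBP → SEK → ZAR:
ZAR 7,824,000.00 × 0.043427 (sell ZAR at bid) = GBP 339,772.85
GBP 339,772.85 × 11.211 (sell GBP at bid) = SEK 3,809,193.40
SEK 3,809,193.40 × 2.0625 (sell SEK at bid) = ZAR 7,856,461.39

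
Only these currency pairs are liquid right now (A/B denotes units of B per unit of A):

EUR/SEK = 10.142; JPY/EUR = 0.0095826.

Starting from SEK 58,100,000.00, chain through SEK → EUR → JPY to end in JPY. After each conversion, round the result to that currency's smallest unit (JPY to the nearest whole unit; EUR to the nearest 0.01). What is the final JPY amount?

JPY 597,818,247

SEK 58,100,000.00 ÷ 10.142 = EUR 5,728,653.13
EUR 5,728,653.13 ÷ 0.0095826 = JPY 597,818,247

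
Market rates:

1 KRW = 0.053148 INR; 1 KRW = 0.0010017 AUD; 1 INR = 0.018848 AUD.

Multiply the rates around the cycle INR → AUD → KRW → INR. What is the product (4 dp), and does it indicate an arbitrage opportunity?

Around INR → AUD → KRW → INR: 1 × 0.018848 ÷ 0.0010017 × 0.053148 = 1.000033
Product ≈ 1 (deviation 0.003%, within rounding noise).

1.0000 (no arbitrage)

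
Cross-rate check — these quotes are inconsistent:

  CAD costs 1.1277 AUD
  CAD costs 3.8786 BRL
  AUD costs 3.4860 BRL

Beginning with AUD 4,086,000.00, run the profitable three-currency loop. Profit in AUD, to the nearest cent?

Profitable loop is AUD → BRL → CAD → AUD:
AUD 4,086,000.00 × 3.4860 = BRL 14,243,796.00
BRL 14,243,796.00 ÷ 3.8786 = CAD 3,672,406.54
CAD 3,672,406.54 × 1.1277 = AUD 4,141,372.85
Profit = AUD 4,141,372.85 − AUD 4,086,000.00

Profit: AUD 55,372.85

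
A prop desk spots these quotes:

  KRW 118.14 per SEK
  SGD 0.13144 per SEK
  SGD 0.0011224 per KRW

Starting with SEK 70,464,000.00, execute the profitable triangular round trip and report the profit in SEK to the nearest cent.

Profit: SEK 622,047.44

Profitable loop is SEK → KRW → SGD → SEK:
SEK 70,464,000.00 × 118.14 = KRW 8,324,616,960
KRW 8,324,616,960 × 0.0011224 = SGD 9,343,550.08
SGD 9,343,550.08 ÷ 0.13144 = SEK 71,086,047.44
Profit = SEK 71,086,047.44 − SEK 70,464,000.00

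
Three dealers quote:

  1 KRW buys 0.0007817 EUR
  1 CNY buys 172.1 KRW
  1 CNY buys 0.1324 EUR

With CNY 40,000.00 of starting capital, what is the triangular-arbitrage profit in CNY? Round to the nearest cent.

Profit: CNY 643.68

Profitable loop is CNY → KRW → EUR → CNY:
CNY 40,000.00 × 172.1 = KRW 6,884,000
KRW 6,884,000 × 0.0007817 = EUR 5,381.22
EUR 5,381.22 ÷ 0.1324 = CNY 40,643.68
Profit = CNY 40,643.68 − CNY 40,000.00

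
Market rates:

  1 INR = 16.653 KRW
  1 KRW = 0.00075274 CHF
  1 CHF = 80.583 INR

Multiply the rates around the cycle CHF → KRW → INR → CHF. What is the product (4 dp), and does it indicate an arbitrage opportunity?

0.9900 (arbitrage exists)

Around CHF → KRW → INR → CHF: 1 ÷ 0.00075274 ÷ 16.653 ÷ 80.583 = 0.989963
Product < 1; profitable direction is CHF → INR → KRW → CHF.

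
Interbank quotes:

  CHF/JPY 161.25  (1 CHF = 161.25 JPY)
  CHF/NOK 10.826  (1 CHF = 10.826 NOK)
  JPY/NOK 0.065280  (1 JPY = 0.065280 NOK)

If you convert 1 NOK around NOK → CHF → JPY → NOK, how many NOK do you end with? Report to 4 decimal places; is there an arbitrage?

Around NOK → CHF → JPY → NOK: 1 ÷ 10.826 × 161.25 × 0.065280 = 0.972326
Product < 1; profitable direction is NOK → JPY → CHF → NOK.

0.9723 (arbitrage exists)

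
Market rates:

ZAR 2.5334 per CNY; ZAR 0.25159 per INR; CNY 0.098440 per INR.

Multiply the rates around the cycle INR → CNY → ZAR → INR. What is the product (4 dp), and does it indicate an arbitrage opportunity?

Around INR → CNY → ZAR → INR: 1 × 0.098440 × 2.5334 ÷ 0.25159 = 0.991247
Product < 1; profitable direction is INR → ZAR → CNY → INR.

0.9912 (arbitrage exists)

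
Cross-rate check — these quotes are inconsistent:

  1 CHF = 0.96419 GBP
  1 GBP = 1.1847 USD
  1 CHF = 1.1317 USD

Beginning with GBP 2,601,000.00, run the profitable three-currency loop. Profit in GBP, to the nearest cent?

Profit: GBP 24,306.70

Profitable loop is GBP → USD → CHF → GBP:
GBP 2,601,000.00 × 1.1847 = USD 3,081,404.70
USD 3,081,404.70 ÷ 1.1317 = CHF 2,722,810.55
CHF 2,722,810.55 × 0.96419 = GBP 2,625,306.70
Profit = GBP 2,625,306.70 − GBP 2,601,000.00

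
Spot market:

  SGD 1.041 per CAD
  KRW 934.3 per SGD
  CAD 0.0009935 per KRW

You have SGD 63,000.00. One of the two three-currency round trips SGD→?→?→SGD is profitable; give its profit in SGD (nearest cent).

Profitable loop is SGD → CAD → KRW → SGD:
SGD 63,000.00 ÷ 1.041 = CAD 60,518.73
CAD 60,518.73 ÷ 0.0009935 = KRW 60,914,677
KRW 60,914,677 ÷ 934.3 = SGD 65,198.20
Profit = SGD 65,198.20 − SGD 63,000.00

Profit: SGD 2,198.20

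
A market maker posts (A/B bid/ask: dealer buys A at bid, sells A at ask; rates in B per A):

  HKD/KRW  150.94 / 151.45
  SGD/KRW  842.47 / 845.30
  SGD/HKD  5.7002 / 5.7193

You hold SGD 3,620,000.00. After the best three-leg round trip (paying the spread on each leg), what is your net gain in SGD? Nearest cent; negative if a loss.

Net profit: SGD 64,615.21

Best loop SGD → HKD → KRW → SGD:
SGD 3,620,000.00 × 5.7002 (sell SGD at bid) = HKD 20,634,724.00
HKD 20,634,724.00 × 150.94 (sell HKD at bid) = KRW 3,114,605,241
KRW 3,114,605,241 ÷ 845.30 (buy SGD at ask) = SGD 3,684,615.21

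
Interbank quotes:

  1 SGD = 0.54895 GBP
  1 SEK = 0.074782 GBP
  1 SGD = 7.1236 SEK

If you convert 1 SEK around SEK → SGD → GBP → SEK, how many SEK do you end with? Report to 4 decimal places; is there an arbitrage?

Around SEK → SGD → GBP → SEK: 1 ÷ 7.1236 × 0.54895 ÷ 0.074782 = 1.030472
Product > 1; profitable direction is SEK → SGD → GBP → SEK.

1.0305 (arbitrage exists)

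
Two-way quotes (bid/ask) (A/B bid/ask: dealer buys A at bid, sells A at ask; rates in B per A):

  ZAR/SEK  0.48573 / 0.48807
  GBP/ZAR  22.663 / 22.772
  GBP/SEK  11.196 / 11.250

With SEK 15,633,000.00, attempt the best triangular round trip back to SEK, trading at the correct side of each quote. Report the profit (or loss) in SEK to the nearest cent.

Best loop SEK → ZAR → GBP → SEK:
SEK 15,633,000.00 ÷ 0.48807 (buy ZAR at ask) = ZAR 32,030,241.56
ZAR 32,030,241.56 ÷ 22.772 (buy GBP at ask) = GBP 1,406,562.51
GBP 1,406,562.51 × 11.196 (sell GBP at bid) = SEK 15,747,873.90

Net profit: SEK 114,873.90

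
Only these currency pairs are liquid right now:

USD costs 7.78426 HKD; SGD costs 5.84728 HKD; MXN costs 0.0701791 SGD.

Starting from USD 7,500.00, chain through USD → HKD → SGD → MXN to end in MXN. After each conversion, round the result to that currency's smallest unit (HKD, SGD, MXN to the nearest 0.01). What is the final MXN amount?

MXN 142,271.13

USD 7,500.00 × 7.78426 = HKD 58,381.95
HKD 58,381.95 ÷ 5.84728 = SGD 9,984.46
SGD 9,984.46 ÷ 0.0701791 = MXN 142,271.13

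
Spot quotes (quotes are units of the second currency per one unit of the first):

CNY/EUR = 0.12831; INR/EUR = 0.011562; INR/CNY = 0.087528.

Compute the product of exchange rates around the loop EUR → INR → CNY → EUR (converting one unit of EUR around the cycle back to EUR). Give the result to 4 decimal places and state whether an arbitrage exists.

Around EUR → INR → CNY → EUR: 1 ÷ 0.011562 × 0.087528 × 0.12831 = 0.971347
Product < 1; profitable direction is EUR → CNY → INR → EUR.

0.9713 (arbitrage exists)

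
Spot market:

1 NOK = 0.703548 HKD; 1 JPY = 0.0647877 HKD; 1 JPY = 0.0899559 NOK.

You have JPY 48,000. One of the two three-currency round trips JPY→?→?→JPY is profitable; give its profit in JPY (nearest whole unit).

Profitable loop is JPY → HKD → NOK → JPY:
JPY 48,000 × 0.0647877 = HKD 3,109.81
HKD 3,109.81 ÷ 0.703548 = NOK 4,420.18
NOK 4,420.18 ÷ 0.0899559 = JPY 49,137
Profit = JPY 49,137 − JPY 48,000

Profit: JPY 1,137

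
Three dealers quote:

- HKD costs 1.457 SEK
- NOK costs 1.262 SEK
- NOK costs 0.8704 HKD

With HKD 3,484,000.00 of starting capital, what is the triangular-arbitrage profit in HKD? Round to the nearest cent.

Profitable loop is HKD → SEK → NOK → HKD:
HKD 3,484,000.00 × 1.457 = SEK 5,076,188.00
SEK 5,076,188.00 ÷ 1.262 = NOK 4,022,335.97
NOK 4,022,335.97 × 0.8704 = HKD 3,501,041.23
Profit = HKD 3,501,041.23 − HKD 3,484,000.00

Profit: HKD 17,041.23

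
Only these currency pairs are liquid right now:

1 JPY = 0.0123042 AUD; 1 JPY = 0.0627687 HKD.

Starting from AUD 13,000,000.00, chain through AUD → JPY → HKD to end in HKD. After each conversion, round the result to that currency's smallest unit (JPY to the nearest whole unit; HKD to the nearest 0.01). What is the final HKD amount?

HKD 66,318,257.18

AUD 13,000,000.00 ÷ 0.0123042 = JPY 1,056,549,796
JPY 1,056,549,796 × 0.0627687 = HKD 66,318,257.18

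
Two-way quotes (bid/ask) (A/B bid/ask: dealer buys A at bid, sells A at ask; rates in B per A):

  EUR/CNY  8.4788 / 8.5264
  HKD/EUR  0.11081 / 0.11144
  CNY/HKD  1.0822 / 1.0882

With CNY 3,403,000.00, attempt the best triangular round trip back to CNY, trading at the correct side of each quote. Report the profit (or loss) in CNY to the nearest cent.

Best loop CNY → HKD → EUR → CNY:
CNY 3,403,000.00 × 1.0822 (sell CNY at bid) = HKD 3,682,726.60
HKD 3,682,726.60 × 0.11081 (sell HKD at bid) = EUR 408,082.93
EUR 408,082.93 × 8.4788 (sell EUR at bid) = CNY 3,460,053.59

Net profit: CNY 57,053.59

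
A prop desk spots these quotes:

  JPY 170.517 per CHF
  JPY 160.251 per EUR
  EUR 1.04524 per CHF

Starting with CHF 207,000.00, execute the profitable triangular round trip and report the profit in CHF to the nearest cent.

Profit: CHF 3,727.52

Profitable loop is CHF → JPY → EUR → CHF:
CHF 207,000.00 × 170.517 = JPY 35,297,019
JPY 35,297,019 ÷ 160.251 = EUR 220,260.83
EUR 220,260.83 ÷ 1.04524 = CHF 210,727.52
Profit = CHF 210,727.52 − CHF 207,000.00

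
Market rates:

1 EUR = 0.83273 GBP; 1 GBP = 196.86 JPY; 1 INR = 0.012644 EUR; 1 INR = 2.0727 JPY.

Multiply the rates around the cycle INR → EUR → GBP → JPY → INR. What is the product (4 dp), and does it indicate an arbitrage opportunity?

Around INR → EUR → GBP → JPY → INR: 1 × 0.012644 × 0.83273 × 196.86 ÷ 2.0727 = 1.000022
Product ≈ 1 (deviation 0.002%, within rounding noise).

1.0000 (no arbitrage)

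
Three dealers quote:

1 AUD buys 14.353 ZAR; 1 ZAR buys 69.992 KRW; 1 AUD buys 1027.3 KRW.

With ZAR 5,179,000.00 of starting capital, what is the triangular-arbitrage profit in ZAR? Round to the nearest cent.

Profit: ZAR 117,050.42

Profitable loop is ZAR → AUD → KRW → ZAR:
ZAR 5,179,000.00 ÷ 14.353 = AUD 360,830.49
AUD 360,830.49 × 1027.3 = KRW 370,681,161
KRW 370,681,161 ÷ 69.992 = ZAR 5,296,050.42
Profit = ZAR 5,296,050.42 − ZAR 5,179,000.00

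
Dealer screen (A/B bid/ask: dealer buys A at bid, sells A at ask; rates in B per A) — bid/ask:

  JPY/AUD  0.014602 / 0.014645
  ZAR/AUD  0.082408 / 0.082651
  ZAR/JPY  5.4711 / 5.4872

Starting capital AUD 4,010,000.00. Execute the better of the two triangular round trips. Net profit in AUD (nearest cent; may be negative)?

Best loop AUD → JPY → ZAR → AUD:
AUD 4,010,000.00 ÷ 0.014645 (buy JPY at ask) = JPY 273,813,588
JPY 273,813,588 ÷ 5.4872 (buy ZAR at ask) = ZAR 49,900,420.66
ZAR 49,900,420.66 × 0.082408 (sell ZAR at bid) = AUD 4,112,193.87

Net profit: AUD 102,193.87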